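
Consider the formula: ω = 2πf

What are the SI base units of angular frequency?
Units of each symbol in ω = 2πf:
  f (frequency): 1/s
  The factor 2π is dimensionless.

Multiplying the contributions: [1/s]
Adding exponents of each base unit: s: -1
SI base units of angular frequency: 1/s

Answer: 1/s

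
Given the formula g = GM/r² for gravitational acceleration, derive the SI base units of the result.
Units of each symbol in g = GM/r²:
  G (gravitational constant): m³/(kg·s²)
  M (mass): kg
  r (distance): m  → to the power 2 in the denominator, contributes 1/m²

Multiplying the contributions: [m³/(kg·s²)] · [kg] · [1/m²]
Adding exponents of each base unit: m: 1, s: -2
SI base units of gravitational acceleration: m/s²

Answer: m/s²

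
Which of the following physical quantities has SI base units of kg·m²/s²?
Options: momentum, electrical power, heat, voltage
Checking the SI base units of each option:
  momentum (p = mv): kg·m/s  ✗
  electrical power (P = IV): kg·m²/s³  ✗
  heat (Q = mcΔT): kg·m²/s²  ✓ matches
  voltage (V = IR): kg·m²/(s³·A)  ✗

Only heat has units kg·m²/s².

Answer: heat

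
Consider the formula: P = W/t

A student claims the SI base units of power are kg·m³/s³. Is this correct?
Units of each symbol in P = W/t:
  W (work): kg·m²/s²
  t (time): s  → in the denominator, contributes 1/s

Multiplying the contributions: [kg·m²/s²] · [1/s]
Adding exponents of each base unit: kg: 1, m: 2, s: -3
SI base units of power: kg·m²/s³

The claimed units kg·m³/s³ (exponents kg: 1, m: 3, s: -3) do not match the derived units kg·m²/s³ (exponents kg: 1, m: 2, s: -3), so the claim is incorrect.

Answer: No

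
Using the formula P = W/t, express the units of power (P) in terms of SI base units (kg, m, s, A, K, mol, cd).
Units of each symbol in P = W/t:
  W (work): kg·m²/s²
  t (time): s  → in the denominator, contributes 1/s

Multiplying the contributions: [kg·m²/s²] · [1/s]
Adding exponents of each base unit: kg: 1, m: 2, s: -3
SI base units of power: kg·m²/s³

Answer: kg·m²/s³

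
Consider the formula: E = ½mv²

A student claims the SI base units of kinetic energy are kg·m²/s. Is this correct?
Units of each symbol in E = ½mv²:
  m (mass): kg
  v (speed): m/s  → to the power 2, contributes m²/s²
  The factor ½ is dimensionless.

Multiplying the contributions: [kg] · [m²/s²]
Adding exponents of each base unit: kg: 1, m: 2, s: -2
SI base units of kinetic energy: kg·m²/s²

The claimed units kg·m²/s (exponents kg: 1, m: 2, s: -1) do not match the derived units kg·m²/s² (exponents kg: 1, m: 2, s: -2), so the claim is incorrect.

Answer: No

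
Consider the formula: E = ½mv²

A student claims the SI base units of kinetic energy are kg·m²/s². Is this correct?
Units of each symbol in E = ½mv²:
  m (mass): kg
  v (speed): m/s  → to the power 2, contributes m²/s²
  The factor ½ is dimensionless.

Multiplying the contributions: [kg] · [m²/s²]
Adding exponents of each base unit: kg: 1, m: 2, s: -2
SI base units of kinetic energy: kg·m²/s²

The claimed units kg·m²/s² match the derived units, so the claim is correct.

Answer: Yes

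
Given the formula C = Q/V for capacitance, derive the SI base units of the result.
Units of each symbol in C = Q/V:
  Q (charge, in coulombs): s·A
  V (voltage, in volts): kg·m²/(s³·A)  → in the denominator, contributes s³·A/(kg·m²)

Multiplying the contributions: [s·A] · [s³·A/(kg·m²)]
Adding exponents of each base unit: kg: -1, m: -2, s: 4, A: 2
SI base units of capacitance: s⁴·A²/(kg·m²)

Answer: s⁴·A²/(kg·m²)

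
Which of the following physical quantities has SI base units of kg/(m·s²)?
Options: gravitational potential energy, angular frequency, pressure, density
Checking the SI base units of each option:
  gravitational potential energy (U = -GMm/r): kg·m²/s²  ✗
  angular frequency (ω = 2πf): 1/s  ✗
  pressure (P = F/A): kg/(m·s²)  ✓ matches
  density (ρ = m/V): kg/m³  ✗

Only pressure has units kg/(m·s²).

Answer: pressure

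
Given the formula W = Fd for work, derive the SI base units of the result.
Units of each symbol in W = Fd:
  F (force): kg·m/s²
  d (displacement): m

Multiplying the contributions: [kg·m/s²] · [m]
Adding exponents of each base unit: kg: 1, m: 2, s: -2
SI base units of work: kg·m²/s²

Answer: kg·m²/s²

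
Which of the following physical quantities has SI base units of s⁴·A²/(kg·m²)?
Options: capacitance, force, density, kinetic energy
Checking the SI base units of each option:
  capacitance (C = Q/V): s⁴·A²/(kg·m²)  ✓ matches
  force (F = ma): kg·m/s²  ✗
  density (ρ = m/V): kg/m³  ✗
  kinetic energy (E = ½mv²): kg·m²/s²  ✗

Only capacitance has units s⁴·A²/(kg·m²).

Answer: capacitance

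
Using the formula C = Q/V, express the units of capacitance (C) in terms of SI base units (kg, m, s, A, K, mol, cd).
Units of each symbol in C = Q/V:
  Q (charge, in coulombs): s·A
  V (voltage, in volts): kg·m²/(s³·A)  → in the denominator, contributes s³·A/(kg·m²)

Multiplying the contributions: [s·A] · [s³·A/(kg·m²)]
Adding exponents of each base unit: kg: -1, m: -2, s: 4, A: 2
SI base units of capacitance: s⁴·A²/(kg·m²)

Answer: s⁴·A²/(kg·m²)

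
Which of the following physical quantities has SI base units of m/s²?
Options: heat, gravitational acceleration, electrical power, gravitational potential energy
Checking the SI base units of each option:
  heat (Q = mcΔT): kg·m²/s²  ✗
  gravitational acceleration (g = GM/r²): m/s²  ✓ matches
  electrical power (P = IV): kg·m²/s³  ✗
  gravitational potential energy (U = -GMm/r): kg·m²/s²  ✗

Only gravitational acceleration has units m/s².

Answer: gravitational acceleration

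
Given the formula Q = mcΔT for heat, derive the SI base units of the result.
Units of each symbol in Q = mcΔT:
  m (mass): kg
  c (specific heat capacity, in J/(kg·K)): m²/(s²·K)
  ΔT (temperature change): K

Multiplying the contributions: [kg] · [m²/(s²·K)] · [K]
Adding exponents of each base unit: kg: 1, m: 2, s: -2
SI base units of heat: kg·m²/s²

Answer: kg·m²/s²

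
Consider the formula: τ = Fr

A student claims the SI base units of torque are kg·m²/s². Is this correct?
Units of each symbol in τ = Fr:
  F (force): kg·m/s²
  r (lever arm): m

Multiplying the contributions: [kg·m/s²] · [m]
Adding exponents of each base unit: kg: 1, m: 2, s: -2
SI base units of torque: kg·m²/s²

The claimed units kg·m²/s² match the derived units, so the claim is correct.

Answer: Yes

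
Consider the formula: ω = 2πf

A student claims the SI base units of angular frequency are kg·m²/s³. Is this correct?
Units of each symbol in ω = 2πf:
  f (frequency): 1/s
  The factor 2π is dimensionless.

Multiplying the contributions: [1/s]
Adding exponents of each base unit: s: -1
SI base units of angular frequency: 1/s

The claimed units kg·m²/s³ (exponents kg: 1, m: 2, s: -3) do not match the derived units 1/s (exponents s: -1), so the claim is incorrect.

Answer: No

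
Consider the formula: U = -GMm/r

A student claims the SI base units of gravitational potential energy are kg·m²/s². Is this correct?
Units of each symbol in U = -GMm/r:
  G (gravitational constant): m³/(kg·s²)
  M (mass): kg
  m (mass): kg
  r (distance): m  → in the denominator, contributes 1/m
  The minus sign does not affect the units.

Multiplying the contributions: [m³/(kg·s²)] · [kg] · [kg] · [1/m]
Adding exponents of each base unit: kg: 1, m: 2, s: -2
SI base units of gravitational potential energy: kg·m²/s²

The claimed units kg·m²/s² match the derived units, so the claim is correct.

Answer: Yes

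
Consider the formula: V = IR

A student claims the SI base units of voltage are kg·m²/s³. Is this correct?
Units of each symbol in V = IR:
  I (current): A
  R (resistance, in ohms): kg·m²/(s³·A²)

Multiplying the contributions: [A] · [kg·m²/(s³·A²)]
Adding exponents of each base unit: kg: 1, m: 2, s: -3, A: -1
SI base units of voltage: kg·m²/(s³·A)

The claimed units kg·m²/s³ (exponents kg: 1, m: 2, s: -3) do not match the derived units kg·m²/(s³·A) (exponents kg: 1, m: 2, s: -3, A: -1), so the claim is incorrect.

Answer: No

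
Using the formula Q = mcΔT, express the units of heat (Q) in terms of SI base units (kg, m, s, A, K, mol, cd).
Units of each symbol in Q = mcΔT:
  m (mass): kg
  c (specific heat capacity, in J/(kg·K)): m²/(s²·K)
  ΔT (temperature change): K

Multiplying the contributions: [kg] · [m²/(s²·K)] · [K]
Adding exponents of each base unit: kg: 1, m: 2, s: -2
SI base units of heat: kg·m²/s²

Answer: kg·m²/s²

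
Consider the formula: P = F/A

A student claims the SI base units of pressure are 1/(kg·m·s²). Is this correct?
Units of each symbol in P = F/A:
  F (force): kg·m/s²
  A (area): m²  → in the denominator, contributes 1/m²

Multiplying the contributions: [kg·m/s²] · [1/m²]
Adding exponents of each base unit: kg: 1, m: -1, s: -2
SI base units of pressure: kg/(m·s²)

The claimed units 1/(kg·m·s²) (exponents kg: -1, m: -1, s: -2) do not match the derived units kg/(m·s²) (exponents kg: 1, m: -1, s: -2), so the claim is incorrect.

Answer: No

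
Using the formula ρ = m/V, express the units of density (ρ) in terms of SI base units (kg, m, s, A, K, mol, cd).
Units of each symbol in ρ = m/V:
  m (mass): kg
  V (volume): m³  → in the denominator, contributes 1/m³

Multiplying the contributions: [kg] · [1/m³]
Adding exponents of each base unit: kg: 1, m: -3
SI base units of density: kg/m³

Answer: kg/m³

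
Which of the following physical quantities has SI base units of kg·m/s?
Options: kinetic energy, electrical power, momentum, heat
Checking the SI base units of each option:
  kinetic energy (E = ½mv²): kg·m²/s²  ✗
  electrical power (P = IV): kg·m²/s³  ✗
  momentum (p = mv): kg·m/s  ✓ matches
  heat (Q = mcΔT): kg·m²/s²  ✗

Only momentum has units kg·m/s.

Answer: momentum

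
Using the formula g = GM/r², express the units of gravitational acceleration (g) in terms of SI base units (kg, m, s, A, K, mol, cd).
Units of each symbol in g = GM/r²:
  G (gravitational constant): m³/(kg·s²)
  M (mass): kg
  r (distance): m  → to the power 2 in the denominator, contributes 1/m²

Multiplying the contributions: [m³/(kg·s²)] · [kg] · [1/m²]
Adding exponents of each base unit: m: 1, s: -2
SI base units of gravitational acceleration: m/s²

Answer: m/s²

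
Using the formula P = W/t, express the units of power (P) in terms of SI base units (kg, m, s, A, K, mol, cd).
Units of each symbol in P = W/t:
  W (work): kg·m²/s²
  t (time): s  → in the denominator, contributes 1/s

Multiplying the contributions: [kg·m²/s²] · [1/s]
Adding exponents of each base unit: kg: 1, m: 2, s: -3
SI base units of power: kg·m²/s³

Answer: kg·m²/s³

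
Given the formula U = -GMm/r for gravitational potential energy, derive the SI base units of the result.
Units of each symbol in U = -GMm/r:
  G (gravitational constant): m³/(kg·s²)
  M (mass): kg
  m (mass): kg
  r (distance): m  → in the denominator, contributes 1/m
  The minus sign does not affect the units.

Multiplying the contributions: [m³/(kg·s²)] · [kg] · [kg] · [1/m]
Adding exponents of each base unit: kg: 1, m: 2, s: -2
SI base units of gravitational potential energy: kg·m²/s²

Answer: kg·m²/s²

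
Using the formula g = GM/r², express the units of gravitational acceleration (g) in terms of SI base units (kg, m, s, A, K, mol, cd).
Units of each symbol in g = GM/r²:
  G (gravitational constant): m³/(kg·s²)
  M (mass): kg
  r (distance): m  → to the power 2 in the denominator, contributes 1/m²

Multiplying the contributions: [m³/(kg·s²)] · [kg] · [1/m²]
Adding exponents of each base unit: m: 1, s: -2
SI base units of gravitational acceleration: m/s²

Answer: m/s²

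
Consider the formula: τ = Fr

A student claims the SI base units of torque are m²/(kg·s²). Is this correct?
Units of each symbol in τ = Fr:
  F (force): kg·m/s²
  r (lever arm): m

Multiplying the contributions: [kg·m/s²] · [m]
Adding exponents of each base unit: kg: 1, m: 2, s: -2
SI base units of torque: kg·m²/s²

The claimed units m²/(kg·s²) (exponents kg: -1, m: 2, s: -2) do not match the derived units kg·m²/s² (exponents kg: 1, m: 2, s: -2), so the claim is incorrect.

Answer: No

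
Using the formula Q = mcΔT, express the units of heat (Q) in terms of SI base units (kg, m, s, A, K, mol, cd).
Units of each symbol in Q = mcΔT:
  m (mass): kg
  c (specific heat capacity, in J/(kg·K)): m²/(s²·K)
  ΔT (temperature change): K

Multiplying the contributions: [kg] · [m²/(s²·K)] · [K]
Adding exponents of each base unit: kg: 1, m: 2, s: -2
SI base units of heat: kg·m²/s²

Answer: kg·m²/s²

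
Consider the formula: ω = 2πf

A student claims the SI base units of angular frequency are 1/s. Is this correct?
Units of each symbol in ω = 2πf:
  f (frequency): 1/s
  The factor 2π is dimensionless.

Multiplying the contributions: [1/s]
Adding exponents of each base unit: s: -1
SI base units of angular frequency: 1/s

The claimed units 1/s match the derived units, so the claim is correct.

Answer: Yes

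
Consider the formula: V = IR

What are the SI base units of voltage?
Units of each symbol in V = IR:
  I (current): A
  R (resistance, in ohms): kg·m²/(s³·A²)

Multiplying the contributions: [A] · [kg·m²/(s³·A²)]
Adding exponents of each base unit: kg: 1, m: 2, s: -3, A: -1
SI base units of voltage: kg·m²/(s³·A)

Answer: kg·m²/(s³·A)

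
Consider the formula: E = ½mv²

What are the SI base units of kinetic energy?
Units of each symbol in E = ½mv²:
  m (mass): kg
  v (speed): m/s  → to the power 2, contributes m²/s²
  The factor ½ is dimensionless.

Multiplying the contributions: [kg] · [m²/s²]
Adding exponents of each base unit: kg: 1, m: 2, s: -2
SI base units of kinetic energy: kg·m²/s²

Answer: kg·m²/s²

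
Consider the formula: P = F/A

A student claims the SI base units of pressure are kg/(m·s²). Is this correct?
Units of each symbol in P = F/A:
  F (force): kg·m/s²
  A (area): m²  → in the denominator, contributes 1/m²

Multiplying the contributions: [kg·m/s²] · [1/m²]
Adding exponents of each base unit: kg: 1, m: -1, s: -2
SI base units of pressure: kg/(m·s²)

The claimed units kg/(m·s²) match the derived units, so the claim is correct.

Answer: Yes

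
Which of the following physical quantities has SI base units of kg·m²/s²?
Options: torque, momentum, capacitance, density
Checking the SI base units of each option:
  torque (τ = Fr): kg·m²/s²  ✓ matches
  momentum (p = mv): kg·m/s  ✗
  capacitance (C = Q/V): s⁴·A²/(kg·m²)  ✗
  density (ρ = m/V): kg/m³  ✗

Only torque has units kg·m²/s².

Answer: torque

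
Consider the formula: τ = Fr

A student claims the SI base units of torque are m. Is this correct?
Units of each symbol in τ = Fr:
  F (force): kg·m/s²
  r (lever arm): m

Multiplying the contributions: [kg·m/s²] · [m]
Adding exponents of each base unit: kg: 1, m: 2, s: -2
SI base units of torque: kg·m²/s²

The claimed units m (exponents m: 1) do not match the derived units kg·m²/s² (exponents kg: 1, m: 2, s: -2), so the claim is incorrect.

Answer: No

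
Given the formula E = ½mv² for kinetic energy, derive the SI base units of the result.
Units of each symbol in E = ½mv²:
  m (mass): kg
  v (speed): m/s  → to the power 2, contributes m²/s²
  The factor ½ is dimensionless.

Multiplying the contributions: [kg] · [m²/s²]
Adding exponents of each base unit: kg: 1, m: 2, s: -2
SI base units of kinetic energy: kg·m²/s²

Answer: kg·m²/s²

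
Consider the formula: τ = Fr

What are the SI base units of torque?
Units of each symbol in τ = Fr:
  F (force): kg·m/s²
  r (lever arm): m

Multiplying the contributions: [kg·m/s²] · [m]
Adding exponents of each base unit: kg: 1, m: 2, s: -2
SI base units of torque: kg·m²/s²

Answer: kg·m²/s²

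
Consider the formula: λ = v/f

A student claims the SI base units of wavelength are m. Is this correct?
Units of each symbol in λ = v/f:
  v (wave speed): m/s
  f (frequency): 1/s  → in the denominator, contributes s

Multiplying the contributions: [m/s] · [s]
Adding exponents of each base unit: m: 1
SI base units of wavelength: m

The claimed units m match the derived units, so the claim is correct.

Answer: Yes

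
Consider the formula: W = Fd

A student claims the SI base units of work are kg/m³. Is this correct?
Units of each symbol in W = Fd:
  F (force): kg·m/s²
  d (displacement): m

Multiplying the contributions: [kg·m/s²] · [m]
Adding exponents of each base unit: kg: 1, m: 2, s: -2
SI base units of work: kg·m²/s²

The claimed units kg/m³ (exponents kg: 1, m: -3) do not match the derived units kg·m²/s² (exponents kg: 1, m: 2, s: -2), so the claim is incorrect.

Answer: No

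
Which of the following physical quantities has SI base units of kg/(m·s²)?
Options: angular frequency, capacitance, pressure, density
Checking the SI base units of each option:
  angular frequency (ω = 2πf): 1/s  ✗
  capacitance (C = Q/V): s⁴·A²/(kg·m²)  ✗
  pressure (P = F/A): kg/(m·s²)  ✓ matches
  density (ρ = m/V): kg/m³  ✗

Only pressure has units kg/(m·s²).

Answer: pressure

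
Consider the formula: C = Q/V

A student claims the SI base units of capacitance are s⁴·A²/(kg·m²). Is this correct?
Units of each symbol in C = Q/V:
  Q (charge, in coulombs): s·A
  V (voltage, in volts): kg·m²/(s³·A)  → in the denominator, contributes s³·A/(kg·m²)

Multiplying the contributions: [s·A] · [s³·A/(kg·m²)]
Adding exponents of each base unit: kg: -1, m: -2, s: 4, A: 2
SI base units of capacitance: s⁴·A²/(kg·m²)

The claimed units s⁴·A²/(kg·m²) match the derived units, so the claim is correct.

Answer: Yes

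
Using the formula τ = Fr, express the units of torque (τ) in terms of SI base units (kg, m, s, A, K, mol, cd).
Units of each symbol in τ = Fr:
  F (force): kg·m/s²
  r (lever arm): m

Multiplying the contributions: [kg·m/s²] · [m]
Adding exponents of each base unit: kg: 1, m: 2, s: -2
SI base units of torque: kg·m²/s²

Answer: kg·m²/s²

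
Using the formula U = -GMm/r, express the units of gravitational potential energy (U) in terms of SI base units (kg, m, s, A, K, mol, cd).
Units of each symbol in U = -GMm/r:
  G (gravitational constant): m³/(kg·s²)
  M (mass): kg
  m (mass): kg
  r (distance): m  → in the denominator, contributes 1/m
  The minus sign does not affect the units.

Multiplying the contributions: [m³/(kg·s²)] · [kg] · [kg] · [1/m]
Adding exponents of each base unit: kg: 1, m: 2, s: -2
SI base units of gravitational potential energy: kg·m²/s²

Answer: kg·m²/s²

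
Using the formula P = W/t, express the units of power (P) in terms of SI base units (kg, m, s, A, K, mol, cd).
Units of each symbol in P = W/t:
  W (work): kg·m²/s²
  t (time): s  → in the denominator, contributes 1/s

Multiplying the contributions: [kg·m²/s²] · [1/s]
Adding exponents of each base unit: kg: 1, m: 2, s: -3
SI base units of power: kg·m²/s³

Answer: kg·m²/s³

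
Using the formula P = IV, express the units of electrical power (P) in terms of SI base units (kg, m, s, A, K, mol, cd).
Units of each symbol in P = IV:
  I (current): A
  V (voltage, in volts): kg·m²/(s³·A)

Multiplying the contributions: [A] · [kg·m²/(s³·A)]
Adding exponents of each base unit: kg: 1, m: 2, s: -3
SI base units of electrical power: kg·m²/s³

Answer: kg·m²/s³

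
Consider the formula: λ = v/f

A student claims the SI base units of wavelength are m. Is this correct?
Units of each symbol in λ = v/f:
  v (wave speed): m/s
  f (frequency): 1/s  → in the denominator, contributes s

Multiplying the contributions: [m/s] · [s]
Adding exponents of each base unit: m: 1
SI base units of wavelength: m

The claimed units m match the derived units, so the claim is correct.

Answer: Yes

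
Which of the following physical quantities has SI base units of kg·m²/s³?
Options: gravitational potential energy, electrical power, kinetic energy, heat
Checking the SI base units of each option:
  gravitational potential energy (U = -GMm/r): kg·m²/s²  ✗
  electrical power (P = IV): kg·m²/s³  ✓ matches
  kinetic energy (E = ½mv²): kg·m²/s²  ✗
  heat (Q = mcΔT): kg·m²/s²  ✗

Only electrical power has units kg·m²/s³.

Answer: electrical power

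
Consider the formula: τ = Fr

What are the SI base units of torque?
Units of each symbol in τ = Fr:
  F (force): kg·m/s²
  r (lever arm): m

Multiplying the contributions: [kg·m/s²] · [m]
Adding exponents of each base unit: kg: 1, m: 2, s: -2
SI base units of torque: kg·m²/s²

Answer: kg·m²/s²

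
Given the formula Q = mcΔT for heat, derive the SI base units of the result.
Units of each symbol in Q = mcΔT:
  m (mass): kg
  c (specific heat capacity, in J/(kg·K)): m²/(s²·K)
  ΔT (temperature change): K

Multiplying the contributions: [kg] · [m²/(s²·K)] · [K]
Adding exponents of each base unit: kg: 1, m: 2, s: -2
SI base units of heat: kg·m²/s²

Answer: kg·m²/s²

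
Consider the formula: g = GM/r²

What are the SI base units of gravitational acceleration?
Units of each symbol in g = GM/r²:
  G (gravitational constant): m³/(kg·s²)
  M (mass): kg
  r (distance): m  → to the power 2 in the denominator, contributes 1/m²

Multiplying the contributions: [m³/(kg·s²)] · [kg] · [1/m²]
Adding exponents of each base unit: m: 1, s: -2
SI base units of gravitational acceleration: m/s²

Answer: m/s²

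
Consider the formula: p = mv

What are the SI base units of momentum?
Units of each symbol in p = mv:
  m (mass): kg
  v (velocity): m/s

Multiplying the contributions: [kg] · [m/s]
Adding exponents of each base unit: kg: 1, m: 1, s: -1
SI base units of momentum: kg·m/s

Answer: kg·m/s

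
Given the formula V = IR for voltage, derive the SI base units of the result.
Units of each symbol in V = IR:
  I (current): A
  R (resistance, in ohms): kg·m²/(s³·A²)

Multiplying the contributions: [A] · [kg·m²/(s³·A²)]
Adding exponents of each base unit: kg: 1, m: 2, s: -3, A: -1
SI base units of voltage: kg·m²/(s³·A)

Answer: kg·m²/(s³·A)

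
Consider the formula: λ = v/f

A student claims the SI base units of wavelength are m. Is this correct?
Units of each symbol in λ = v/f:
  v (wave speed): m/s
  f (frequency): 1/s  → in the denominator, contributes s

Multiplying the contributions: [m/s] · [s]
Adding exponents of each base unit: m: 1
SI base units of wavelength: m

The claimed units m match the derived units, so the claim is correct.

Answer: Yes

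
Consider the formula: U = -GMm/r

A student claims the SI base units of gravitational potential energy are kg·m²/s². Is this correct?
Units of each symbol in U = -GMm/r:
  G (gravitational constant): m³/(kg·s²)
  M (mass): kg
  m (mass): kg
  r (distance): m  → in the denominator, contributes 1/m
  The minus sign does not affect the units.

Multiplying the contributions: [m³/(kg·s²)] · [kg] · [kg] · [1/m]
Adding exponents of each base unit: kg: 1, m: 2, s: -2
SI base units of gravitational potential energy: kg·m²/s²

The claimed units kg·m²/s² match the derived units, so the claim is correct.

Answer: Yes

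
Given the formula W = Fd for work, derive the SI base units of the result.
Units of each symbol in W = Fd:
  F (force): kg·m/s²
  d (displacement): m

Multiplying the contributions: [kg·m/s²] · [m]
Adding exponents of each base unit: kg: 1, m: 2, s: -2
SI base units of work: kg·m²/s²

Answer: kg·m²/s²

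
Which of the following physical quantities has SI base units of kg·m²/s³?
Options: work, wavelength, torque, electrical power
Checking the SI base units of each option:
  work (W = Fd): kg·m²/s²  ✗
  wavelength (λ = v/f): m  ✗
  torque (τ = Fr): kg·m²/s²  ✗
  electrical power (P = IV): kg·m²/s³  ✓ matches

Only electrical power has units kg·m²/s³.

Answer: electrical power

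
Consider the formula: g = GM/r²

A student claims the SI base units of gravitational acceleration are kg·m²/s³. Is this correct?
Units of each symbol in g = GM/r²:
  G (gravitational constant): m³/(kg·s²)
  M (mass): kg
  r (distance): m  → to the power 2 in the denominator, contributes 1/m²

Multiplying the contributions: [m³/(kg·s²)] · [kg] · [1/m²]
Adding exponents of each base unit: m: 1, s: -2
SI base units of gravitational acceleration: m/s²

The claimed units kg·m²/s³ (exponents kg: 1, m: 2, s: -3) do not match the derived units m/s² (exponents m: 1, s: -2), so the claim is incorrect.

Answer: No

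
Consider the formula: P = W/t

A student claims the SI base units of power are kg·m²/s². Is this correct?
Units of each symbol in P = W/t:
  W (work): kg·m²/s²
  t (time): s  → in the denominator, contributes 1/s

Multiplying the contributions: [kg·m²/s²] · [1/s]
Adding exponents of each base unit: kg: 1, m: 2, s: -3
SI base units of power: kg·m²/s³

The claimed units kg·m²/s² (exponents kg: 1, m: 2, s: -2) do not match the derived units kg·m²/s³ (exponents kg: 1, m: 2, s: -3), so the claim is incorrect.

Answer: No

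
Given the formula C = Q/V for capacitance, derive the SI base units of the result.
Units of each symbol in C = Q/V:
  Q (charge, in coulombs): s·A
  V (voltage, in volts): kg·m²/(s³·A)  → in the denominator, contributes s³·A/(kg·m²)

Multiplying the contributions: [s·A] · [s³·A/(kg·m²)]
Adding exponents of each base unit: kg: -1, m: -2, s: 4, A: 2
SI base units of capacitance: s⁴·A²/(kg·m²)

Answer: s⁴·A²/(kg·m²)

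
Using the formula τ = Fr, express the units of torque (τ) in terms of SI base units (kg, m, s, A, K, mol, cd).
Units of each symbol in τ = Fr:
  F (force): kg·m/s²
  r (lever arm): m

Multiplying the contributions: [kg·m/s²] · [m]
Adding exponents of each base unit: kg: 1, m: 2, s: -2
SI base units of torque: kg·m²/s²

Answer: kg·m²/s²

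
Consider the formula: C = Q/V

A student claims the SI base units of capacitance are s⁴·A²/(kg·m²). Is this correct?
Units of each symbol in C = Q/V:
  Q (charge, in coulombs): s·A
  V (voltage, in volts): kg·m²/(s³·A)  → in the denominator, contributes s³·A/(kg·m²)

Multiplying the contributions: [s·A] · [s³·A/(kg·m²)]
Adding exponents of each base unit: kg: -1, m: -2, s: 4, A: 2
SI base units of capacitance: s⁴·A²/(kg·m²)

The claimed units s⁴·A²/(kg·m²) match the derived units, so the claim is correct.

Answer: Yes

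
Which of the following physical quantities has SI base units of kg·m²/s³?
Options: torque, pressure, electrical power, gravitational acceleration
Checking the SI base units of each option:
  torque (τ = Fr): kg·m²/s²  ✗
  pressure (P = F/A): kg/(m·s²)  ✗
  electrical power (P = IV): kg·m²/s³  ✓ matches
  gravitational acceleration (g = GM/r²): m/s²  ✗

Only electrical power has units kg·m²/s³.

Answer: electrical power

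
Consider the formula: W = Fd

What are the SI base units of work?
Units of each symbol in W = Fd:
  F (force): kg·m/s²
  d (displacement): m

Multiplying the contributions: [kg·m/s²] · [m]
Adding exponents of each base unit: kg: 1, m: 2, s: -2
SI base units of work: kg·m²/s²

Answer: kg·m²/s²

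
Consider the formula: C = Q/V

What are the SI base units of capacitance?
Units of each symbol in C = Q/V:
  Q (charge, in coulombs): s·A
  V (voltage, in volts): kg·m²/(s³·A)  → in the denominator, contributes s³·A/(kg·m²)

Multiplying the contributions: [s·A] · [s³·A/(kg·m²)]
Adding exponents of each base unit: kg: -1, m: -2, s: 4, A: 2
SI base units of capacitance: s⁴·A²/(kg·m²)

Answer: s⁴·A²/(kg·m²)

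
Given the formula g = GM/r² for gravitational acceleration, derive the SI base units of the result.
Units of each symbol in g = GM/r²:
  G (gravitational constant): m³/(kg·s²)
  M (mass): kg
  r (distance): m  → to the power 2 in the denominator, contributes 1/m²

Multiplying the contributions: [m³/(kg·s²)] · [kg] · [1/m²]
Adding exponents of each base unit: m: 1, s: -2
SI base units of gravitational acceleration: m/s²

Answer: m/s²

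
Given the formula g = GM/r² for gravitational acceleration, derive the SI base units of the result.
Units of each symbol in g = GM/r²:
  G (gravitational constant): m³/(kg·s²)
  M (mass): kg
  r (distance): m  → to the power 2 in the denominator, contributes 1/m²

Multiplying the contributions: [m³/(kg·s²)] · [kg] · [1/m²]
Adding exponents of each base unit: m: 1, s: -2
SI base units of gravitational acceleration: m/s²

Answer: m/s²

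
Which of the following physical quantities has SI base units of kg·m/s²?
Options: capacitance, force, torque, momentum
Checking the SI base units of each option:
  capacitance (C = Q/V): s⁴·A²/(kg·m²)  ✗
  force (F = ma): kg·m/s²  ✓ matches
  torque (τ = Fr): kg·m²/s²  ✗
  momentum (p = mv): kg·m/s  ✗

Only force has units kg·m/s².

Answer: force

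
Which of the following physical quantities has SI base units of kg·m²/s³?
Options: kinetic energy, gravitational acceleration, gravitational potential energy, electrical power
Checking the SI base units of each option:
  kinetic energy (E = ½mv²): kg·m²/s²  ✗
  gravitational acceleration (g = GM/r²): m/s²  ✗
  gravitational potential energy (U = -GMm/r): kg·m²/s²  ✗
  electrical power (P = IV): kg·m²/s³  ✓ matches

Only electrical power has units kg·m²/s³.

Answer: electrical power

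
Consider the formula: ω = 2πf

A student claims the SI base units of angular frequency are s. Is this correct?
Units of each symbol in ω = 2πf:
  f (frequency): 1/s
  The factor 2π is dimensionless.

Multiplying the contributions: [1/s]
Adding exponents of each base unit: s: -1
SI base units of angular frequency: 1/s

The claimed units s (exponents s: 1) do not match the derived units 1/s (exponents s: -1), so the claim is incorrect.

Answer: No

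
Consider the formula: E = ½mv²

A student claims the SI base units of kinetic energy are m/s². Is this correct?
Units of each symbol in E = ½mv²:
  m (mass): kg
  v (speed): m/s  → to the power 2, contributes m²/s²
  The factor ½ is dimensionless.

Multiplying the contributions: [kg] · [m²/s²]
Adding exponents of each base unit: kg: 1, m: 2, s: -2
SI base units of kinetic energy: kg·m²/s²

The claimed units m/s² (exponents m: 1, s: -2) do not match the derived units kg·m²/s² (exponents kg: 1, m: 2, s: -2), so the claim is incorrect.

Answer: No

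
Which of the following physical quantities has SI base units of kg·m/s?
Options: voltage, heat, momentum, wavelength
Checking the SI base units of each option:
  voltage (V = IR): kg·m²/(s³·A)  ✗
  heat (Q = mcΔT): kg·m²/s²  ✗
  momentum (p = mv): kg·m/s  ✓ matches
  wavelength (λ = v/f): m  ✗

Only momentum has units kg·m/s.

Answer: momentum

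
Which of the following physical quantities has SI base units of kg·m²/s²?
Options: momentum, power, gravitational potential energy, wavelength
Checking the SI base units of each option:
  momentum (p = mv): kg·m/s  ✗
  power (P = W/t): kg·m²/s³  ✗
  gravitational potential energy (U = -GMm/r): kg·m²/s²  ✓ matches
  wavelength (λ = v/f): m  ✗

Only gravitational potential energy has units kg·m²/s².

Answer: gravitational potential energy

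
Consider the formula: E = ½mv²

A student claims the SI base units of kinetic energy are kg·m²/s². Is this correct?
Units of each symbol in E = ½mv²:
  m (mass): kg
  v (speed): m/s  → to the power 2, contributes m²/s²
  The factor ½ is dimensionless.

Multiplying the contributions: [kg] · [m²/s²]
Adding exponents of each base unit: kg: 1, m: 2, s: -2
SI base units of kinetic energy: kg·m²/s²

The claimed units kg·m²/s² match the derived units, so the claim is correct.

Answer: Yes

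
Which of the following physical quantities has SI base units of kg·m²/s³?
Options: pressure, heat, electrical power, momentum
Checking the SI base units of each option:
  pressure (P = F/A): kg/(m·s²)  ✗
  heat (Q = mcΔT): kg·m²/s²  ✗
  electrical power (P = IV): kg·m²/s³  ✓ matches
  momentum (p = mv): kg·m/s  ✗

Only electrical power has units kg·m²/s³.

Answer: electrical power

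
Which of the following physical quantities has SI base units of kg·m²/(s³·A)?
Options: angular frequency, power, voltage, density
Checking the SI base units of each option:
  angular frequency (ω = 2πf): 1/s  ✗
  power (P = W/t): kg·m²/s³  ✗
  voltage (V = IR): kg·m²/(s³·A)  ✓ matches
  density (ρ = m/V): kg/m³  ✗

Only voltage has units kg·m²/(s³·A).

Answer: voltage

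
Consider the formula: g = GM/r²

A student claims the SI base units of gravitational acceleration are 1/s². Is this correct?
Units of each symbol in g = GM/r²:
  G (gravitational constant): m³/(kg·s²)
  M (mass): kg
  r (distance): m  → to the power 2 in the denominator, contributes 1/m²

Multiplying the contributions: [m³/(kg·s²)] · [kg] · [1/m²]
Adding exponents of each base unit: m: 1, s: -2
SI base units of gravitational acceleration: m/s²

The claimed units 1/s² (exponents s: -2) do not match the derived units m/s² (exponents m: 1, s: -2), so the claim is incorrect.

Answer: No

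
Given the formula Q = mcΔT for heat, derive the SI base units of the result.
Units of each symbol in Q = mcΔT:
  m (mass): kg
  c (specific heat capacity, in J/(kg·K)): m²/(s²·K)
  ΔT (temperature change): K

Multiplying the contributions: [kg] · [m²/(s²·K)] · [K]
Adding exponents of each base unit: kg: 1, m: 2, s: -2
SI base units of heat: kg·m²/s²

Answer: kg·m²/s²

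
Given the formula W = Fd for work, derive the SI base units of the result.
Units of each symbol in W = Fd:
  F (force): kg·m/s²
  d (displacement): m

Multiplying the contributions: [kg·m/s²] · [m]
Adding exponents of each base unit: kg: 1, m: 2, s: -2
SI base units of work: kg·m²/s²

Answer: kg·m²/s²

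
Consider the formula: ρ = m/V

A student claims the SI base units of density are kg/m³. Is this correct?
Units of each symbol in ρ = m/V:
  m (mass): kg
  V (volume): m³  → in the denominator, contributes 1/m³

Multiplying the contributions: [kg] · [1/m³]
Adding exponents of each base unit: kg: 1, m: -3
SI base units of density: kg/m³

The claimed units kg/m³ match the derived units, so the claim is correct.

Answer: Yes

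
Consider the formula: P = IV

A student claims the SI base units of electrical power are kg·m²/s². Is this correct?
Units of each symbol in P = IV:
  I (current): A
  V (voltage, in volts): kg·m²/(s³·A)

Multiplying the contributions: [A] · [kg·m²/(s³·A)]
Adding exponents of each base unit: kg: 1, m: 2, s: -3
SI base units of electrical power: kg·m²/s³

The claimed units kg·m²/s² (exponents kg: 1, m: 2, s: -2) do not match the derived units kg·m²/s³ (exponents kg: 1, m: 2, s: -3), so the claim is incorrect.

Answer: No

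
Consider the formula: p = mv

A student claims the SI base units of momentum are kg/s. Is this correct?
Units of each symbol in p = mv:
  m (mass): kg
  v (velocity): m/s

Multiplying the contributions: [kg] · [m/s]
Adding exponents of each base unit: kg: 1, m: 1, s: -1
SI base units of momentum: kg·m/s

The claimed units kg/s (exponents kg: 1, s: -1) do not match the derived units kg·m/s (exponents kg: 1, m: 1, s: -1), so the claim is incorrect.

Answer: No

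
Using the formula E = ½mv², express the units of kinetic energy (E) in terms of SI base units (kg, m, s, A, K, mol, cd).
Units of each symbol in E = ½mv²:
  m (mass): kg
  v (speed): m/s  → to the power 2, contributes m²/s²
  The factor ½ is dimensionless.

Multiplying the contributions: [kg] · [m²/s²]
Adding exponents of each base unit: kg: 1, m: 2, s: -2
SI base units of kinetic energy: kg·m²/s²

Answer: kg·m²/s²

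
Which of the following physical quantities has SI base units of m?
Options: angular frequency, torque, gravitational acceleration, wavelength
Checking the SI base units of each option:
  angular frequency (ω = 2πf): 1/s  ✗
  torque (τ = Fr): kg·m²/s²  ✗
  gravitational acceleration (g = GM/r²): m/s²  ✗
  wavelength (λ = v/f): m  ✓ matches

Only wavelength has units m.

Answer: wavelength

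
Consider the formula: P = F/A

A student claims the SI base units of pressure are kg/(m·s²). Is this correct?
Units of each symbol in P = F/A:
  F (force): kg·m/s²
  A (area): m²  → in the denominator, contributes 1/m²

Multiplying the contributions: [kg·m/s²] · [1/m²]
Adding exponents of each base unit: kg: 1, m: -1, s: -2
SI base units of pressure: kg/(m·s²)

The claimed units kg/(m·s²) match the derived units, so the claim is correct.

Answer: Yes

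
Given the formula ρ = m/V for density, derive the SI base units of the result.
Units of each symbol in ρ = m/V:
  m (mass): kg
  V (volume): m³  → in the denominator, contributes 1/m³

Multiplying the contributions: [kg] · [1/m³]
Adding exponents of each base unit: kg: 1, m: -3
SI base units of density: kg/m³

Answer: kg/m³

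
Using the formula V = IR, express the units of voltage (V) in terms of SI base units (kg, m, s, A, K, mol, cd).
Units of each symbol in V = IR:
  I (current): A
  R (resistance, in ohms): kg·m²/(s³·A²)

Multiplying the contributions: [A] · [kg·m²/(s³·A²)]
Adding exponents of each base unit: kg: 1, m: 2, s: -3, A: -1
SI base units of voltage: kg·m²/(s³·A)

Answer: kg·m²/(s³·A)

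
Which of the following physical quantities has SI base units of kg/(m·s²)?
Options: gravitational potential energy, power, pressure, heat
Checking the SI base units of each option:
  gravitational potential energy (U = -GMm/r): kg·m²/s²  ✗
  power (P = W/t): kg·m²/s³  ✗
  pressure (P = F/A): kg/(m·s²)  ✓ matches
  heat (Q = mcΔT): kg·m²/s²  ✗

Only pressure has units kg/(m·s²).

Answer: pressure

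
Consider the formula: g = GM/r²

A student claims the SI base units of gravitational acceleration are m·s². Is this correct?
Units of each symbol in g = GM/r²:
  G (gravitational constant): m³/(kg·s²)
  M (mass): kg
  r (distance): m  → to the power 2 in the denominator, contributes 1/m²

Multiplying the contributions: [m³/(kg·s²)] · [kg] · [1/m²]
Adding exponents of each base unit: m: 1, s: -2
SI base units of gravitational acceleration: m/s²

The claimed units m·s² (exponents m: 1, s: 2) do not match the derived units m/s² (exponents m: 1, s: -2), so the claim is incorrect.

Answer: No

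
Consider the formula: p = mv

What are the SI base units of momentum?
Units of each symbol in p = mv:
  m (mass): kg
  v (velocity): m/s

Multiplying the contributions: [kg] · [m/s]
Adding exponents of each base unit: kg: 1, m: 1, s: -1
SI base units of momentum: kg·m/s

Answer: kg·m/s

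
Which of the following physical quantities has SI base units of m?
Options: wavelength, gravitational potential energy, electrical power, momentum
Checking the SI base units of each option:
  wavelength (λ = v/f): m  ✓ matches
  gravitational potential energy (U = -GMm/r): kg·m²/s²  ✗
  electrical power (P = IV): kg·m²/s³  ✗
  momentum (p = mv): kg·m/s  ✗

Only wavelength has units m.

Answer: wavelength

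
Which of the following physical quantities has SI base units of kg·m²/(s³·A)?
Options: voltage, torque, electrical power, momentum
Checking the SI base units of each option:
  voltage (V = IR): kg·m²/(s³·A)  ✓ matches
  torque (τ = Fr): kg·m²/s²  ✗
  electrical power (P = IV): kg·m²/s³  ✗
  momentum (p = mv): kg·m/s  ✗

Only voltage has units kg·m²/(s³·A).

Answer: voltage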